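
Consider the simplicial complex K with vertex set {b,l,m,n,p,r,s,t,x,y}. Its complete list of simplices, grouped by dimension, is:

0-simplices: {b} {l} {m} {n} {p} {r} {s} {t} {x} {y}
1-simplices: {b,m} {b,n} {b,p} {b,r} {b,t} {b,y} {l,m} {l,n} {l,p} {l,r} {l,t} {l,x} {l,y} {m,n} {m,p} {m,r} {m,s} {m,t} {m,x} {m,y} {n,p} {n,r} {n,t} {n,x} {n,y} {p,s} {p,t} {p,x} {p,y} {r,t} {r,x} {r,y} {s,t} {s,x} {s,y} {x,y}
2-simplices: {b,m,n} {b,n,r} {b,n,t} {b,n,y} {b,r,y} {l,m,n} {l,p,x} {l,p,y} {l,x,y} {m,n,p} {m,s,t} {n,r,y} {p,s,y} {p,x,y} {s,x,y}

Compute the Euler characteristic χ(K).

n_0=10 n_1=36 n_2=15
χ=+10−36+15=-11

χ(K)=-11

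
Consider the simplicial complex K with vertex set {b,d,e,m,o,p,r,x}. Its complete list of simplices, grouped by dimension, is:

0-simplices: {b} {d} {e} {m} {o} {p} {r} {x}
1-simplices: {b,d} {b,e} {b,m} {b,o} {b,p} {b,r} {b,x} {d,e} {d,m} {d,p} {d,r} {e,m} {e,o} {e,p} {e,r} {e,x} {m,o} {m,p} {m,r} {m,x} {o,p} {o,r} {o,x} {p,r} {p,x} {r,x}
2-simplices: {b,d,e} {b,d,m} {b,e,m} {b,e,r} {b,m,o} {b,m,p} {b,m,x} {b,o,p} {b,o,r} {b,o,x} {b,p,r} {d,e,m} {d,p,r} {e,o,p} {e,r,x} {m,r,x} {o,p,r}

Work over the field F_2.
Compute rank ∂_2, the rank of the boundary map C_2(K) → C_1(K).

rank∂_2=15

n_0=8 n_1=26 n_2=17  [Z2]
∂1: piv[bd,be,bm,bo,bp,br,bx] rk=7  ker:de,dm,dp,dr,em,eo,ep,er,ex,mo,mp,mr,mx,op,or,ox,pr,px,rx
∂2: piv[bde,bdm,bem,ber,bmo,bmp,bmx,bop,bor,box,bpr,dpr,eop,erx,mrx] rk=15  ker:dem,opr
rk∂_2=15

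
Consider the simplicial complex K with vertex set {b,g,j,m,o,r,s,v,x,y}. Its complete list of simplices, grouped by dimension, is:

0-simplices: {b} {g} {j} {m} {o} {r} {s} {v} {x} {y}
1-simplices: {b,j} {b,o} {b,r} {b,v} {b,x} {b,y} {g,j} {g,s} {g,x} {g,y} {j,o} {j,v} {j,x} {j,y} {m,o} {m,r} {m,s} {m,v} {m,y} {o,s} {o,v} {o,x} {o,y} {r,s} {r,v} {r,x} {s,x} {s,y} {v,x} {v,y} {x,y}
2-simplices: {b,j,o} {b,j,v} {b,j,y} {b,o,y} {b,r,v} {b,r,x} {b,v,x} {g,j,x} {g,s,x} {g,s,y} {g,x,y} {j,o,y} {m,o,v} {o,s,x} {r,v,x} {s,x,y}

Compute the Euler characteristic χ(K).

χ(K)=-5

n_0=10 n_1=31 n_2=16
χ=+10−31+16=-5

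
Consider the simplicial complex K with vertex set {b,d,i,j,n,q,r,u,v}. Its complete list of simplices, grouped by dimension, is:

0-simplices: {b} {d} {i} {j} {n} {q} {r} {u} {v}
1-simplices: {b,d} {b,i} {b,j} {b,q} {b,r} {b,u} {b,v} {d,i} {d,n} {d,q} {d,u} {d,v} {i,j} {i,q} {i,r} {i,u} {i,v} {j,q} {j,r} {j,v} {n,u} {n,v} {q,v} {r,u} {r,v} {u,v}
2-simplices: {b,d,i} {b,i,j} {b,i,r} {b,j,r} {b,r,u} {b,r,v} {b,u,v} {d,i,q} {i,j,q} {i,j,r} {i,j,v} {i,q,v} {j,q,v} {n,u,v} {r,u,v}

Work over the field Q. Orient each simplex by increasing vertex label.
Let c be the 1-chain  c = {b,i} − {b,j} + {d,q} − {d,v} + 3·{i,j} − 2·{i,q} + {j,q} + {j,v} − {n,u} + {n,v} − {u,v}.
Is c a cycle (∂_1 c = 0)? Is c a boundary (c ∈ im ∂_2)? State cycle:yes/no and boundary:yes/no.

n_0=9 n_1=26 n_2=15  [Q]
∂1: piv[bd,bi,bj,bq,br,bu,bv,dn] rk=8  ker:di,dq,du,dv,ij,iq,ir,iu,iv,jq,jr,jv,nu,nv,qv,ru,rv,uv
∂2: piv[bdi,bij,bir,bjr,bru,brv,buv,diq,ijq,ijv,iqv,nuv] rk=12  ker:ijr,jqv,ruv
∂1c = 0
c vs im∂2: residual ≠ 0 ⇒ not boundary

cycle:yes boundary:no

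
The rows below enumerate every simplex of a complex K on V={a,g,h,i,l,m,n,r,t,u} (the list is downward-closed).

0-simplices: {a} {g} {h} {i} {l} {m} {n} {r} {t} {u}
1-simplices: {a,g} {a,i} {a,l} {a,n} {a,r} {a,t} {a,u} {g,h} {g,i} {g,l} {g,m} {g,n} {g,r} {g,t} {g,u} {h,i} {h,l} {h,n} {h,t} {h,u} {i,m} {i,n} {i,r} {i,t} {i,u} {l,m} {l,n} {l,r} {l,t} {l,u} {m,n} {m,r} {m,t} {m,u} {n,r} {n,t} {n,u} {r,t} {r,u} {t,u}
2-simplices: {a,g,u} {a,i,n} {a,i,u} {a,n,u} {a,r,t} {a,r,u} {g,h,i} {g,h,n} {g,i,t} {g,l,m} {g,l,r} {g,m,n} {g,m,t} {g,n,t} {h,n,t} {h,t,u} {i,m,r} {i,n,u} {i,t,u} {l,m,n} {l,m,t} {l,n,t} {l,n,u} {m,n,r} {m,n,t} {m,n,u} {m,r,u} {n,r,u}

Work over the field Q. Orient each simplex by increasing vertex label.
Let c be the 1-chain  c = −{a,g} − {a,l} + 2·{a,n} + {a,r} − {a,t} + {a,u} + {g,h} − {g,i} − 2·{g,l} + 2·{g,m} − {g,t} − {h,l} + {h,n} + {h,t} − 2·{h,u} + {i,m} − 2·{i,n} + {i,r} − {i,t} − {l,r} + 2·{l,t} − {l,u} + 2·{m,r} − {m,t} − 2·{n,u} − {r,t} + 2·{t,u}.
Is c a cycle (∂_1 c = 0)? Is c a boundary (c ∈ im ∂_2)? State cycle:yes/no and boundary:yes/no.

n_0=10 n_1=40 n_2=28  [Q]
∂1: piv[ag,ai,al,an,ar,at,au,gh,gm] rk=9  ker:gi,gl,gn,gr,gt,gu,hi,hl,hn,ht,hu,im,in,ir,it,iu,lm,ln,lr,lt,lu,mn,mr,mt,mu,nr,nt,nu,rt,ru,tu
∂2: piv[agu,ain,aiu,anu,art,aru,ghi,ghn,git,glm,glr,gmn,gmt,gnt,hnt,htu,imr,itu,lmn,lmt,lnu,mnr,mnu,mru] rk=24  ker:inu,lnt,mnt,nru
∂1c = −{a} + 2·{h} − 4·{l} + 2·{m} + 3·{n} + 4·{r} − 4·{t} − 2·{u}

cycle:no boundary:no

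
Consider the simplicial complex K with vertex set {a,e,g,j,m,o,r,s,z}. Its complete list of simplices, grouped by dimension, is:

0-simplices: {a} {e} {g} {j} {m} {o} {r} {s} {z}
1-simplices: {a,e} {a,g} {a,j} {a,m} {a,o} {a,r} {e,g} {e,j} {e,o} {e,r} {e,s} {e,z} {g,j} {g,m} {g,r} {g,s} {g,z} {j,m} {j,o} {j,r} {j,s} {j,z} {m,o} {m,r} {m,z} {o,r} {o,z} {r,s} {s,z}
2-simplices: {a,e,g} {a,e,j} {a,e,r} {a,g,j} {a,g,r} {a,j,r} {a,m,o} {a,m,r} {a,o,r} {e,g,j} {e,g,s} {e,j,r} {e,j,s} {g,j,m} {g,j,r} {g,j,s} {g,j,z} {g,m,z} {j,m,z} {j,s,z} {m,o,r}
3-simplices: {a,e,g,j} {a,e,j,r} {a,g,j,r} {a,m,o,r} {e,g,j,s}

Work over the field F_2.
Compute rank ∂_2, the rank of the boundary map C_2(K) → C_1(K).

n_0=9 n_1=29 n_2=21 n_3=5  [Z2]
∂1: piv[ae,ag,aj,am,ao,ar,es,ez] rk=8  ker:eg,ej,eo,er,gj,gm,gr,gs,gz,jm,jo,jr,js,jz,mo,mr,mz,or,oz,rs,sz
∂2: piv[aeg,aej,aer,agj,agr,ajr,amo,amr,aor,egs,ejs,gjm,gjz,gmz,jsz] rk=15  ker:egj,ejr,gjr,gjs,jmz,mor
∂3: piv[aegj,aejr,agjr,amor,egjs] rk=5
rk∂_2=15

rank∂_2=15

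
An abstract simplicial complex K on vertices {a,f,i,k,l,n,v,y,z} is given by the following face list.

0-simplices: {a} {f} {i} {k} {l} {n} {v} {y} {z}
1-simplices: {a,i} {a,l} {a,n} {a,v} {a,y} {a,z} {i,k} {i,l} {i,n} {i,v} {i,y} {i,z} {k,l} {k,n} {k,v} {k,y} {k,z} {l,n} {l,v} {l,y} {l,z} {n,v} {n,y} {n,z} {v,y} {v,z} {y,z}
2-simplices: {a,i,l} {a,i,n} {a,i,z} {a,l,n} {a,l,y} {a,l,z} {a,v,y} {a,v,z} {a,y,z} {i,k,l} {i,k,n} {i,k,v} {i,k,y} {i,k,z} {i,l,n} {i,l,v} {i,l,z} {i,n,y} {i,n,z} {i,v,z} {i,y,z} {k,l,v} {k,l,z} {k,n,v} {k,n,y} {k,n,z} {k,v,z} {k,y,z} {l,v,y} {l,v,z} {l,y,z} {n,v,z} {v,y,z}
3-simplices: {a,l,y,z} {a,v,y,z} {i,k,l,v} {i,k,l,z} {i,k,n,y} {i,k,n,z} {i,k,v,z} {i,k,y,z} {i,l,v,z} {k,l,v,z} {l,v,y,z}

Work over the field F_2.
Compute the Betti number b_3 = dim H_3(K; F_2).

n_0=9 n_1=27 n_2=33 n_3=11  [Z2]
∂1: piv[ai,al,an,av,ay,az,ik] rk=7  ker:il,in,iv,iy,iz,kl,kn,kv,ky,kz,ln,lv,ly,lz,nv,ny,nz,vy,vz,yz
∂2: piv[ail,ain,aiz,aln,aly,alz,avy,avz,ayz,ikl,ikn,ikv,iky,ikz,ilv,iny,inz,ivz,iyz,knv] rk=20  ker:iln,ilz,klv,klz,kny,knz,kvz,kyz,lvy,lvz,lyz,nvz,vyz
∂3: piv[alyz,avyz,iklv,iklz,ikny,iknz,ikvz,ikyz,ilvz,lvyz] rk=10  ker:klvz
b_3=(11−10)−0=1

b_3=1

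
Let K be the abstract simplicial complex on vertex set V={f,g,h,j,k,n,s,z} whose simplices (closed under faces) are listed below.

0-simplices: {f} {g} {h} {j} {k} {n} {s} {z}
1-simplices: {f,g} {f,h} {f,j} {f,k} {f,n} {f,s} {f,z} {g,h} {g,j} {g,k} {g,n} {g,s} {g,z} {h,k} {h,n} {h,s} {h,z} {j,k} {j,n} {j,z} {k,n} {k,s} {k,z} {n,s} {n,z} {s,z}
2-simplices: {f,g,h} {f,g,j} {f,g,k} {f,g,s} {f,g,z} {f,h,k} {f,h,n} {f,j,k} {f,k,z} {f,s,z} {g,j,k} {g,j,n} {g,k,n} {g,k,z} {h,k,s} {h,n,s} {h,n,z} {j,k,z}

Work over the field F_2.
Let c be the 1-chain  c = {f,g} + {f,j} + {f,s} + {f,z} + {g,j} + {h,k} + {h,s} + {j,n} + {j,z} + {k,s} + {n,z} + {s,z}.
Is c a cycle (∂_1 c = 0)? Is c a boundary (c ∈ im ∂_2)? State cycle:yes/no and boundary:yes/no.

cycle:yes boundary:no

n_0=8 n_1=26 n_2=18  [Z2]
∂1: piv[fg,fh,fj,fk,fn,fs,fz] rk=7  ker:gh,gj,gk,gn,gs,gz,hk,hn,hs,hz,jk,jn,jz,kn,ks,kz,ns,nz,sz
∂2: piv[fgh,fgj,fgk,fgs,fgz,fhk,fhn,fjk,fkz,fsz,gjn,gkn,hks,hns,hnz,jkz] rk=16  ker:gjk,gkz
∂1c = 0
c vs im∂2: residual ≠ 0 ⇒ not boundary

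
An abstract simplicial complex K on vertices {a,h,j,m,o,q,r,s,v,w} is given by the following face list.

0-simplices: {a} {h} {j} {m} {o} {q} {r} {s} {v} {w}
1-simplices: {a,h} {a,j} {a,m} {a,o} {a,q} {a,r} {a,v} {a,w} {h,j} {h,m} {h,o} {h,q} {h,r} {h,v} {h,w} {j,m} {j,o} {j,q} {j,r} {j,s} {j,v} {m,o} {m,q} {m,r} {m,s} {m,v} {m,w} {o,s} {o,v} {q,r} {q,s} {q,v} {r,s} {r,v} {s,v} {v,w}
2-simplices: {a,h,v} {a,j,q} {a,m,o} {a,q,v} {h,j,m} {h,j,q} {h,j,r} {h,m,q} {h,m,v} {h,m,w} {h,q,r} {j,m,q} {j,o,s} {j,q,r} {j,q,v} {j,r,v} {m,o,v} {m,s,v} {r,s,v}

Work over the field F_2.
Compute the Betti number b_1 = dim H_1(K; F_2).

n_0=10 n_1=36 n_2=19  [Z2]
∂1: piv[ah,aj,am,ao,aq,ar,av,aw,js] rk=9  ker:hj,hm,ho,hq,hr,hv,hw,jm,jo,jq,jr,jv,mo,mq,mr,ms,mv,mw,os,ov,qr,qs,qv,rs,rv,sv,vw
∂2: piv[ahv,ajq,amo,aqv,hjm,hjq,hjr,hmq,hmv,hmw,hqr,jos,jqv,jrv,mov,msv,rsv] rk=17  ker:jmq,jqr
b_1=(36−9)−17=10

b_1=10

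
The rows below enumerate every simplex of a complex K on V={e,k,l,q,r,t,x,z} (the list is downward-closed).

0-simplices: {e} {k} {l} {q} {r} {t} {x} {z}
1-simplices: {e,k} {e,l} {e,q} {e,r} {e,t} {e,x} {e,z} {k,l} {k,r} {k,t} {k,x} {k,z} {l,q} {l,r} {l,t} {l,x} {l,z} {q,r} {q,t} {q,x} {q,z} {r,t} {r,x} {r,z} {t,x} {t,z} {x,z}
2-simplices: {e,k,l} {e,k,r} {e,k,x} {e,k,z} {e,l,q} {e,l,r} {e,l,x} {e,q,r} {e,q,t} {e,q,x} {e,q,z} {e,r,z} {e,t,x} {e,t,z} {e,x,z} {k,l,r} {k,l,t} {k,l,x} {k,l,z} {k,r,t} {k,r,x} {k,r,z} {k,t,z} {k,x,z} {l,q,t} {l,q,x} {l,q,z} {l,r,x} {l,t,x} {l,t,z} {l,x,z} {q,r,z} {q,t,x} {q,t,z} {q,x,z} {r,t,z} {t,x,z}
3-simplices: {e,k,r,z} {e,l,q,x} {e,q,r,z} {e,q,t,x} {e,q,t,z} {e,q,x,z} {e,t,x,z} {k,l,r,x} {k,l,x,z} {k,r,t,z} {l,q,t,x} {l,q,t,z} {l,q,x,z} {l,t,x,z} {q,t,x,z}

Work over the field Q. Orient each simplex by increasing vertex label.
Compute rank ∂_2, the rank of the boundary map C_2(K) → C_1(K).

rank∂_2=20

n_0=8 n_1=27 n_2=37 n_3=15  [Q]
∂1: piv[ek,el,eq,er,et,ex,ez] rk=7  ker:kl,kr,kt,kx,kz,lq,lr,lt,lx,lz,qr,qt,qx,qz,rt,rx,rz,tx,tz,xz
∂2: piv[ekl,ekr,ekx,ekz,elq,elr,elx,eqr,eqt,eqx,eqz,erz,etx,etz,exz,klt,klz,krt,krx,ktz] rk=20  ker:klr,klx,krz,kxz,lqt,lqx,lqz,lrx,ltx,ltz,lxz,qrz,qtx,qtz,qxz,rtz,txz
∂3: piv[ekrz,elqx,eqrz,eqtx,eqtz,eqxz,etxz,klrx,klxz,krtz,lqtx,lqtz,lqxz] rk=13  ker:ltxz,qtxz
rk∂_2=20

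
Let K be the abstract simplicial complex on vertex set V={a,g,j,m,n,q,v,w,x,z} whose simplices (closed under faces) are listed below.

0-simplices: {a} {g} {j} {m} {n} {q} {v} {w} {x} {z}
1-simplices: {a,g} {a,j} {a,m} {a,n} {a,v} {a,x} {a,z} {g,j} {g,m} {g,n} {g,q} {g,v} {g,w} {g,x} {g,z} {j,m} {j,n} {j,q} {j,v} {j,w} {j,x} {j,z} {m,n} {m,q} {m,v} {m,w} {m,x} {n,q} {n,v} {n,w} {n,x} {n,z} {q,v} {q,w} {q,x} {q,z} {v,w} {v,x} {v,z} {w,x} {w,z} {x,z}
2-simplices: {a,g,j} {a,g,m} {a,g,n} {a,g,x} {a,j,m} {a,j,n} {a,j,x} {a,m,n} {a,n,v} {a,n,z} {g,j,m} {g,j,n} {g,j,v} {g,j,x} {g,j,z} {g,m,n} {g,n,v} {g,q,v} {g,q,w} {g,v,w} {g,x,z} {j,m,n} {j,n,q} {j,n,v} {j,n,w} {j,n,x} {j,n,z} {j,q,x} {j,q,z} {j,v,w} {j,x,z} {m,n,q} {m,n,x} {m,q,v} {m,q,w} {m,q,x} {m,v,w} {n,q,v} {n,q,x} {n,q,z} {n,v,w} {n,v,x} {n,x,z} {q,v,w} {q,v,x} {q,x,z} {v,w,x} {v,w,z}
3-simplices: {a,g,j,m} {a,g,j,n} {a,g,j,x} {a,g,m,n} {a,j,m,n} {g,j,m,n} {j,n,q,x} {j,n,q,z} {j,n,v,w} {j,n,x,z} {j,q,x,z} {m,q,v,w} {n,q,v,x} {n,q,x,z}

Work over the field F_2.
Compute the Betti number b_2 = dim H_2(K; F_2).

n_0=10 n_1=42 n_2=48 n_3=14  [Z2]
∂1: piv[ag,aj,am,an,av,ax,az,gq,gw] rk=9  ker:gj,gm,gn,gv,gx,gz,jm,jn,jq,jv,jw,jx,jz,mn,mq,mv,mw,mx,nq,nv,nw,nx,nz,qv,qw,qx,qz,vw,vx,vz,wx,wz,xz
∂2: piv[agj,agm,agn,agx,ajm,ajn,ajx,amn,anv,anz,gjv,gjz,gnv,gqv,gqw,gvw,gxz,jnq,jnw,jnx,jnz,jqx,jqz,jvw,mnq,mnx,mqv,mqw,nqv,nvx,vwx,vwz] rk=32  ker:gjm,gjn,gjx,gmn,jmn,jnv,jxz,mqx,mvw,nqx,nqz,nvw,nxz,qvw,qvx,qxz
∂3: piv[agjm,agjn,agjx,agmn,ajmn,jnqx,jnqz,jnvw,jnxz,jqxz,mqvw,nqvx] rk=12  ker:gjmn,nqxz
b_2=(48−32)−12=4

b_2=4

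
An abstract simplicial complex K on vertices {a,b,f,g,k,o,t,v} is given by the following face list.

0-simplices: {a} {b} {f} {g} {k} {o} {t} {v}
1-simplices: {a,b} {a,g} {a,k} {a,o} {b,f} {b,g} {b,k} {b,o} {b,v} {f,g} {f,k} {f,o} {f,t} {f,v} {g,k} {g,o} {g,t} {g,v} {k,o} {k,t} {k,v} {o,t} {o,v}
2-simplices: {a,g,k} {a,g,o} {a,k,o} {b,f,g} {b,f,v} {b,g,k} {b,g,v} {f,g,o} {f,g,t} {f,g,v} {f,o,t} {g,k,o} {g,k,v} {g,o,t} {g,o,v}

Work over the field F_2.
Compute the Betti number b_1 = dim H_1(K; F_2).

n_0=8 n_1=23 n_2=15  [Z2]
∂1: piv[ab,ag,ak,ao,bf,bv,ft] rk=7  ker:bg,bk,bo,fg,fk,fo,fv,gk,go,gt,gv,ko,kt,kv,ot,ov
∂2: piv[agk,ago,ako,bfg,bfv,bgk,bgv,fgo,fgt,fot,gkv,gov] rk=12  ker:fgv,gko,got
b_1=(23−7)−12=4

b_1=4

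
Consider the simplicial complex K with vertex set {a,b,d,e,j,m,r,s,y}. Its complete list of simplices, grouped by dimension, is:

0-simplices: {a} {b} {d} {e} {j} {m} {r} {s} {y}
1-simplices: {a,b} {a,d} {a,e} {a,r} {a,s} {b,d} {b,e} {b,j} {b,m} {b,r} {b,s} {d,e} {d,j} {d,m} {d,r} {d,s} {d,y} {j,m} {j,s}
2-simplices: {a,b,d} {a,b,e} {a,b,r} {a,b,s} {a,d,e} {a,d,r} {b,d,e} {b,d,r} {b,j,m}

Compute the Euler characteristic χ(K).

n_0=9 n_1=19 n_2=9
χ=+9−19+9=-1

χ(K)=-1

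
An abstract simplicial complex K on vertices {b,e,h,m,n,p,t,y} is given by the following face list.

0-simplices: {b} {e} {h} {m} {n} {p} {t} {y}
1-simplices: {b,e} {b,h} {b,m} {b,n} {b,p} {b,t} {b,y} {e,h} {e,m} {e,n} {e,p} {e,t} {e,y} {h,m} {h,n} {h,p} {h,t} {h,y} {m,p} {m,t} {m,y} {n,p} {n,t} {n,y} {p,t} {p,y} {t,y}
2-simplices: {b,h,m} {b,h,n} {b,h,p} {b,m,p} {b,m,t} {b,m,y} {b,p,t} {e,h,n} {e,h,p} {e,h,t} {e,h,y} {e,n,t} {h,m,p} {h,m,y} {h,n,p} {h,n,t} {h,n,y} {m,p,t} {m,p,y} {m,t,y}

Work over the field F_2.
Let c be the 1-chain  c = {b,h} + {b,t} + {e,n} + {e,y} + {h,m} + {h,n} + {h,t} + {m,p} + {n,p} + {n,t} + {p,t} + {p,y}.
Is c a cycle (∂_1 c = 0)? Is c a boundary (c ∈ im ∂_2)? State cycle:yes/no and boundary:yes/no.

cycle:yes boundary:yes

n_0=8 n_1=27 n_2=20  [Z2]
∂1: piv[be,bh,bm,bn,bp,bt,by] rk=7  ker:eh,em,en,ep,et,ey,hm,hn,hp,ht,hy,mp,mt,my,np,nt,ny,pt,py,ty
∂2: piv[bhm,bhn,bhp,bmp,bmt,bmy,bpt,ehn,ehp,eht,ehy,ent,hmy,hnp,hny,mpy,mty] rk=17  ker:hmp,hnt,mpt
∂1c = 0
c vs im∂2: reduces to 0 ⇒ boundary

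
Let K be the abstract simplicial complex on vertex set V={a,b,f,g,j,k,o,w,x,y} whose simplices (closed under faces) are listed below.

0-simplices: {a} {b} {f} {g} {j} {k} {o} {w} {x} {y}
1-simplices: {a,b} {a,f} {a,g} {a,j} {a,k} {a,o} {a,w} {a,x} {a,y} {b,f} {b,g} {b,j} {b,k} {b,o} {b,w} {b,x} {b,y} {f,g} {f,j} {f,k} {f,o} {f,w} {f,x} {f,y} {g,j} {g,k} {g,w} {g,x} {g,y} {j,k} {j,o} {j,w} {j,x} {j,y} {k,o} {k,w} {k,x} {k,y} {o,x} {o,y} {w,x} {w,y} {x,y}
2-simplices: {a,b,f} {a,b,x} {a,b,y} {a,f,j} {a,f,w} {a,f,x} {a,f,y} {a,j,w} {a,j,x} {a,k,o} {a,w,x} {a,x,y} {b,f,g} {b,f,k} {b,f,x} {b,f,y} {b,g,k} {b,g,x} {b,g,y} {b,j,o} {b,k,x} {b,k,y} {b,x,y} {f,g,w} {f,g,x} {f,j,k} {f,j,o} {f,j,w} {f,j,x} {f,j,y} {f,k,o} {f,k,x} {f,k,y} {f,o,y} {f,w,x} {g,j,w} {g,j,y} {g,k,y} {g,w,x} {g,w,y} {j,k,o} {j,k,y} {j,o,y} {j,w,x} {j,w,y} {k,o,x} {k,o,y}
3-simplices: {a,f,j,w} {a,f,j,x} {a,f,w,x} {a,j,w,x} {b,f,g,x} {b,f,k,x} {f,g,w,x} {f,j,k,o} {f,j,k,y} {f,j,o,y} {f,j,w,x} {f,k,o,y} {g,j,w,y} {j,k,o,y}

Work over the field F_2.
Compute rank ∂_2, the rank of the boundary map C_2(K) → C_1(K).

n_0=10 n_1=43 n_2=47 n_3=14  [Z2]
∂1: piv[ab,af,ag,aj,ak,ao,aw,ax,ay] rk=9  ker:bf,bg,bj,bk,bo,bw,bx,by,fg,fj,fk,fo,fw,fx,fy,gj,gk,gw,gx,gy,jk,jo,jw,jx,jy,ko,kw,kx,ky,ox,oy,wx,wy,xy
∂2: piv[abf,abx,aby,afj,afw,afx,afy,ajw,ajx,ako,awx,axy,bfg,bfk,bgk,bgx,bgy,bjo,bkx,bky,fgw,fjk,fjo,fjy,fko,foy,gjw,gwy,kox] rk=29  ker:bfx,bfy,bxy,fgx,fjw,fjx,fkx,fky,fwx,gjy,gky,gwx,jko,jky,joy,jwx,jwy,koy
∂3: piv[afjw,afjx,afwx,ajwx,bfgx,bfkx,fgwx,fjko,fjky,fjoy,fkoy,gjwy] rk=12  ker:fjwx,jkoy
rk∂_2=29

rank∂_2=29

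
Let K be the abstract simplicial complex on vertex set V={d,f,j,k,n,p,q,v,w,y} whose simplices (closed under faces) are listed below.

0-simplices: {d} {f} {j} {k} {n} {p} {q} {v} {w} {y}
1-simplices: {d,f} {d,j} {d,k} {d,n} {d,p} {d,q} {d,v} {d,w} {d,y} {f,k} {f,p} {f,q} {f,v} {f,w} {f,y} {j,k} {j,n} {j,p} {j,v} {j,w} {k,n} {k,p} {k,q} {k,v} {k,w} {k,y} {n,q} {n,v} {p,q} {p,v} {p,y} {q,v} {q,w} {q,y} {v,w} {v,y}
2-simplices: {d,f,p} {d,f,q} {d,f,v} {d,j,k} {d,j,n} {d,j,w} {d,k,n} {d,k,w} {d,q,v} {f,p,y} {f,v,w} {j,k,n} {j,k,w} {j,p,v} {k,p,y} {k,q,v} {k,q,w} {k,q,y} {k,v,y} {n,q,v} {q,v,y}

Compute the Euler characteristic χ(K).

n_0=10 n_1=36 n_2=21
χ=+10−36+21=-5

χ(K)=-5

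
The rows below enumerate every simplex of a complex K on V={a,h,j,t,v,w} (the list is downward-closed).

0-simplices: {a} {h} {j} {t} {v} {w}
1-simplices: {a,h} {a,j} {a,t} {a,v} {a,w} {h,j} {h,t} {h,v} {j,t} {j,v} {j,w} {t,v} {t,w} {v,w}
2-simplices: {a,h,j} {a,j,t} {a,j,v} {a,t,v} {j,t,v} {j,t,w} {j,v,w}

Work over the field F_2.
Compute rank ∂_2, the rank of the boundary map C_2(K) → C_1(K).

n_0=6 n_1=14 n_2=7  [Z2]
∂1: piv[ah,aj,at,av,aw] rk=5  ker:hj,ht,hv,jt,jv,jw,tv,tw,vw
∂2: piv[ahj,ajt,ajv,atv,jtw,jvw] rk=6  ker:jtv
rk∂_2=6

rank∂_2=6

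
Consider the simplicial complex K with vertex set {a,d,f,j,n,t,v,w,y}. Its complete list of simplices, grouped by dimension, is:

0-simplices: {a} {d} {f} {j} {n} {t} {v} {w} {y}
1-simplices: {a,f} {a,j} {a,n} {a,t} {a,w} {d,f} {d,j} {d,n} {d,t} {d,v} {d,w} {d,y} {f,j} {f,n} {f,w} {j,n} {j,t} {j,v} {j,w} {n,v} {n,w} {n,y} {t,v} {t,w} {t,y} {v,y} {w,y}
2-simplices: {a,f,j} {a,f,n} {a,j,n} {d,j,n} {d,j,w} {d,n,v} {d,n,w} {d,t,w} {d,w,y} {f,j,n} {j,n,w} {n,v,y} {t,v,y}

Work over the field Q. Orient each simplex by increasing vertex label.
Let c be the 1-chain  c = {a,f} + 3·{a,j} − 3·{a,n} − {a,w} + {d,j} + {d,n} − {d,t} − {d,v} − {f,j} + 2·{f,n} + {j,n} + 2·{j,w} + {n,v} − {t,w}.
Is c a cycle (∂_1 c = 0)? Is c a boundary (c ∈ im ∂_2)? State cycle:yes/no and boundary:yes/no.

cycle:yes boundary:no

n_0=9 n_1=27 n_2=13  [Q]
∂1: piv[af,aj,an,at,aw,df,dv,dy] rk=8  ker:dj,dn,dt,dw,fj,fn,fw,jn,jt,jv,jw,nv,nw,ny,tv,tw,ty,vy,wy
∂2: piv[afj,afn,ajn,djn,djw,dnv,dnw,dtw,dwy,nvy,tvy] rk=11  ker:fjn,jnw
∂1c = 0
c vs im∂2: residual ≠ 0 ⇒ not boundary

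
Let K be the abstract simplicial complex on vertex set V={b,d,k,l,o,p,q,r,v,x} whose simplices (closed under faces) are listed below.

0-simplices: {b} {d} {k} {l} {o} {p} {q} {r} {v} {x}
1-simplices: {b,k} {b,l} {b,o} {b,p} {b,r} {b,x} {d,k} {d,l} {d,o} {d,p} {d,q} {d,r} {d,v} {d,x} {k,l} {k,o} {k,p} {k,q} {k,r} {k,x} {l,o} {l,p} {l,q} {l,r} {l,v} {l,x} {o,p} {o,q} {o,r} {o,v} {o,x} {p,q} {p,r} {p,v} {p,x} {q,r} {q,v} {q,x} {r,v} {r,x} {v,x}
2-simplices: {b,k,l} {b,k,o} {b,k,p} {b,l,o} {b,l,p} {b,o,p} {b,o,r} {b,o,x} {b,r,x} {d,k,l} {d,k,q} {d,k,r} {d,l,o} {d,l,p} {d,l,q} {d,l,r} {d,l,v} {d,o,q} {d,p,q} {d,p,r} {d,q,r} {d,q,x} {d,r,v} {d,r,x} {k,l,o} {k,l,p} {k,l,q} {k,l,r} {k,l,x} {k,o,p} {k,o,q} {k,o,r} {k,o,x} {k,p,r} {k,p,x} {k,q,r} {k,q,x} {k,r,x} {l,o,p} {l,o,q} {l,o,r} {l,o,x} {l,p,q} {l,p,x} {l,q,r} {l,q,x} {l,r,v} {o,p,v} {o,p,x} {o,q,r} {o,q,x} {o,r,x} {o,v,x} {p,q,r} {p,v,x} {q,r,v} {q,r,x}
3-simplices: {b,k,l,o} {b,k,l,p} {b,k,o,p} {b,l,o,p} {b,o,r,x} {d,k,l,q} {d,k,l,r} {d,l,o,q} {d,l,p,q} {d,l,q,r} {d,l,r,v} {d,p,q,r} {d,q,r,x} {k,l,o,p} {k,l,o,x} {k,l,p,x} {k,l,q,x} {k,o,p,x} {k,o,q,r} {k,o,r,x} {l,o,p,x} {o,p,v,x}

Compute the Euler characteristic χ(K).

n_0=10 n_1=41 n_2=57 n_3=22
χ=+10−41+57−22=4

χ(K)=4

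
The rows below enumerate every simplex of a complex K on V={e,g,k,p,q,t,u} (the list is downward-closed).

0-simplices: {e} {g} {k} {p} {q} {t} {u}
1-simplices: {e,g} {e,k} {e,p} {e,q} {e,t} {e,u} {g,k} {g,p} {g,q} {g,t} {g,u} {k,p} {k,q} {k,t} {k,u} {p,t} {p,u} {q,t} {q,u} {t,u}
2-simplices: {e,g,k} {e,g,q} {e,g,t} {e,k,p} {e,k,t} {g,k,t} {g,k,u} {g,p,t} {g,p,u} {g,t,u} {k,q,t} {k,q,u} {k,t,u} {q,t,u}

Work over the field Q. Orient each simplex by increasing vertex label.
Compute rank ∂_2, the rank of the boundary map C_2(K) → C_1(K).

n_0=7 n_1=20 n_2=14  [Q]
∂1: piv[eg,ek,ep,eq,et,eu] rk=6  ker:gk,gp,gq,gt,gu,kp,kq,kt,ku,pt,pu,qt,qu,tu
∂2: piv[egk,egq,egt,ekp,ekt,gku,gpt,gpu,gtu,kqt,kqu] rk=11  ker:gkt,ktu,qtu
rk∂_2=11

rank∂_2=11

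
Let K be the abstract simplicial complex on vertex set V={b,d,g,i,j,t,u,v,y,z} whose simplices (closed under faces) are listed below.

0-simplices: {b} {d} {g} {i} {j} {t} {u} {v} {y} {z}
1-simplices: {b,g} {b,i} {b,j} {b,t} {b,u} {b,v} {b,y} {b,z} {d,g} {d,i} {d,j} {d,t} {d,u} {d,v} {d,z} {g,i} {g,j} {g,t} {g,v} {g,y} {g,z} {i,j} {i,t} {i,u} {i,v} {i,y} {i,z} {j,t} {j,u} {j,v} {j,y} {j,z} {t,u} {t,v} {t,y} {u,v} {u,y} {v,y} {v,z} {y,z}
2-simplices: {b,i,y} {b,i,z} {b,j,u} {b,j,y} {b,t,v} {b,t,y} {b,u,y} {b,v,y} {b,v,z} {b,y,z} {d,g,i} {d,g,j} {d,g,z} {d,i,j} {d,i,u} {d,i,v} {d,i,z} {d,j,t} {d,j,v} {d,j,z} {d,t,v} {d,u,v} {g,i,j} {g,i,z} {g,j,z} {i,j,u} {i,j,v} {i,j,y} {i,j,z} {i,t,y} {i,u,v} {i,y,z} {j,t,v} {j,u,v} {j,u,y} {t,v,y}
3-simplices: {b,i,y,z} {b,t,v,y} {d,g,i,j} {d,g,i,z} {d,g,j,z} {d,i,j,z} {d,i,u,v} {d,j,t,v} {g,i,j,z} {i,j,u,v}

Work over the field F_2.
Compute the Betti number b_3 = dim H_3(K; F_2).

b_3=1

n_0=10 n_1=40 n_2=36 n_3=10  [Z2]
∂1: piv[bg,bi,bj,bt,bu,bv,by,bz,dg] rk=9  ker:di,dj,dt,du,dv,dz,gi,gj,gt,gv,gy,gz,ij,it,iu,iv,iy,iz,jt,ju,jv,jy,jz,tu,tv,ty,uv,uy,vy,vz,yz
∂2: piv[biy,biz,bju,bjy,btv,bty,buy,bvy,bvz,byz,dgi,dgj,dgz,dij,diu,div,diz,djt,djv,djz,dtv,duv,iju,ijy,ity] rk=25  ker:gij,giz,gjz,ijv,ijz,iuv,iyz,jtv,juv,juy,tvy
∂3: piv[biyz,btvy,dgij,dgiz,dgjz,dijz,diuv,djtv,ijuv] rk=9  ker:gijz
b_3=(10−9)−0=1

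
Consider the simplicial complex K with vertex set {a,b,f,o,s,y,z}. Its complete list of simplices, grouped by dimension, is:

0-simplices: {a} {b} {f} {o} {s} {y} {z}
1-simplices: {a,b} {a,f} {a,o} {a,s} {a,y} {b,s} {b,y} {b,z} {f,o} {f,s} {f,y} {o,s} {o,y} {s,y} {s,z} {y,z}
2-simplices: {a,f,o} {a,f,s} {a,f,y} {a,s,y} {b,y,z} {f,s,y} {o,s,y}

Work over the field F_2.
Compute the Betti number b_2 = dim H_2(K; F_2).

n_0=7 n_1=16 n_2=7  [Z2]
∂1: piv[ab,af,ao,as,ay,bz] rk=6  ker:bs,by,fo,fs,fy,os,oy,sy,sz,yz
∂2: piv[afo,afs,afy,asy,byz,osy] rk=6  ker:fsy
b_2=(7−6)−0=1

b_2=1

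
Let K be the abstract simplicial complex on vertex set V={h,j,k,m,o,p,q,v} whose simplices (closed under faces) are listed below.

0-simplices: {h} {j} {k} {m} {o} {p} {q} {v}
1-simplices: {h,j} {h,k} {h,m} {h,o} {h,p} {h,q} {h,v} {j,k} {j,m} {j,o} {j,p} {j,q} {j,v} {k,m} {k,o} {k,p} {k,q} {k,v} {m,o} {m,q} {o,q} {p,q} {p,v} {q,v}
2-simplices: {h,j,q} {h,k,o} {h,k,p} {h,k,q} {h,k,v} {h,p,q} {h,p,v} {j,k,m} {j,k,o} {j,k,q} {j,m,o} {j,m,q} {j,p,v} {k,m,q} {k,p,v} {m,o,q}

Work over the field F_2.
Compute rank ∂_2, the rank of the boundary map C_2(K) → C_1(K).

rank∂_2=14

n_0=8 n_1=24 n_2=16  [Z2]
∂1: piv[hj,hk,hm,ho,hp,hq,hv] rk=7  ker:jk,jm,jo,jp,jq,jv,km,ko,kp,kq,kv,mo,mq,oq,pq,pv,qv
∂2: piv[hjq,hko,hkp,hkq,hkv,hpq,hpv,jkm,jko,jkq,jmo,jmq,jpv,moq] rk=14  ker:kmq,kpv
rk∂_2=14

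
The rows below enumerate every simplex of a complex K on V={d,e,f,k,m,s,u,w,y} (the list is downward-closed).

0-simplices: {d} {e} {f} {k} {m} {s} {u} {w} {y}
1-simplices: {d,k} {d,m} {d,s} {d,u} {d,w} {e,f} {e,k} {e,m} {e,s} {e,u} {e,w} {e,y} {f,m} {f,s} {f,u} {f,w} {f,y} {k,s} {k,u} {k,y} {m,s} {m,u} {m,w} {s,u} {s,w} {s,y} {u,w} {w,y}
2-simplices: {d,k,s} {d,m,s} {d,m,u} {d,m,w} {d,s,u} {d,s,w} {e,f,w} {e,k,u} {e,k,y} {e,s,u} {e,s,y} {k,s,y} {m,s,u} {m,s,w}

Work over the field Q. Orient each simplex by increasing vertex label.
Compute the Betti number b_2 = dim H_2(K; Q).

b_2=2

n_0=9 n_1=28 n_2=14  [Q]
∂1: piv[dk,dm,ds,du,dw,ef,ek,ey] rk=8  ker:em,es,eu,ew,fm,fs,fu,fw,fy,ks,ku,ky,ms,mu,mw,su,sw,sy,uw,wy
∂2: piv[dks,dms,dmu,dmw,dsu,dsw,efw,eku,eky,esu,esy,ksy] rk=12  ker:msu,msw
b_2=(14−12)−0=2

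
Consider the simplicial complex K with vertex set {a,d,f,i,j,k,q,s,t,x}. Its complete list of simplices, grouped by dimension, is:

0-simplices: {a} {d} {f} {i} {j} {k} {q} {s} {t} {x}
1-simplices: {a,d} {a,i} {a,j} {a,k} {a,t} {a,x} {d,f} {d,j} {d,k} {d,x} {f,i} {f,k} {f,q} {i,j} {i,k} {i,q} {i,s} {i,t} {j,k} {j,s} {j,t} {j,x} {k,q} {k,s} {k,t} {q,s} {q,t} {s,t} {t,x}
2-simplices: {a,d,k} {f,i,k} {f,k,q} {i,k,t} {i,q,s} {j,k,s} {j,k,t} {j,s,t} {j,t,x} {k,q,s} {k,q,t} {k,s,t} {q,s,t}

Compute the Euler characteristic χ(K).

n_0=10 n_1=29 n_2=13
χ=+10−29+13=-6

χ(K)=-6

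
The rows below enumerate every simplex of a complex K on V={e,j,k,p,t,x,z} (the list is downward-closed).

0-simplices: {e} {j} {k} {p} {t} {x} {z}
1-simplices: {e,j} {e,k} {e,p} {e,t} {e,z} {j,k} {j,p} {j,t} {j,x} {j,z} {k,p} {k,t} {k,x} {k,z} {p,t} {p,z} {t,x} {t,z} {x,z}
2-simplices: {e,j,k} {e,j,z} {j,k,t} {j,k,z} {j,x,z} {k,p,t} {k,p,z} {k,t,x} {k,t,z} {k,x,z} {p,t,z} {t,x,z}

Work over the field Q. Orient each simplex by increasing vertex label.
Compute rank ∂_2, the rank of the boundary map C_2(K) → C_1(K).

rank∂_2=10

n_0=7 n_1=19 n_2=12  [Q]
∂1: piv[ej,ek,ep,et,ez,jx] rk=6  ker:jk,jp,jt,jz,kp,kt,kx,kz,pt,pz,tx,tz,xz
∂2: piv[ejk,ejz,jkt,jkz,jxz,kpt,kpz,ktx,ktz,kxz] rk=10  ker:ptz,txz
rk∂_2=10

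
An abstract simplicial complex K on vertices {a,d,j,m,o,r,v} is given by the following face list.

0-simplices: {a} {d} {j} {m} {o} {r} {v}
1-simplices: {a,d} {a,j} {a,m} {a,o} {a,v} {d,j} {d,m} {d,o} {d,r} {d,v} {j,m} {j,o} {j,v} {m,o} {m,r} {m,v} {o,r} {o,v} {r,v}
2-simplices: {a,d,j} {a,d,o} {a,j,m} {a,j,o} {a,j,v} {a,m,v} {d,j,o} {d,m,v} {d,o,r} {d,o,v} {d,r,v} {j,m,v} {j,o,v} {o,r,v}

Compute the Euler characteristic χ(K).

n_0=7 n_1=19 n_2=14
χ=+7−19+14=2

χ(K)=2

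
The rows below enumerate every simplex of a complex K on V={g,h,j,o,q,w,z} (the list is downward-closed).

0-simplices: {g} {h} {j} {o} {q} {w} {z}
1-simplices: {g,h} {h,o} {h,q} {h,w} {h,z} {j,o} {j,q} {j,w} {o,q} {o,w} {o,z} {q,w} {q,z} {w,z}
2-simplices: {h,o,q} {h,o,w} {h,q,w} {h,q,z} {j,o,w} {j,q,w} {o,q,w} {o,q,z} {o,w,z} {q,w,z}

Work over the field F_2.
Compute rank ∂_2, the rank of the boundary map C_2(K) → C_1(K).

n_0=7 n_1=14 n_2=10  [Z2]
∂1: piv[gh,ho,hq,hw,hz,jo] rk=6  ker:jq,jw,oq,ow,oz,qw,qz,wz
∂2: piv[hoq,how,hqw,hqz,jow,jqw,oqz,owz] rk=8  ker:oqw,qwz
rk∂_2=8

rank∂_2=8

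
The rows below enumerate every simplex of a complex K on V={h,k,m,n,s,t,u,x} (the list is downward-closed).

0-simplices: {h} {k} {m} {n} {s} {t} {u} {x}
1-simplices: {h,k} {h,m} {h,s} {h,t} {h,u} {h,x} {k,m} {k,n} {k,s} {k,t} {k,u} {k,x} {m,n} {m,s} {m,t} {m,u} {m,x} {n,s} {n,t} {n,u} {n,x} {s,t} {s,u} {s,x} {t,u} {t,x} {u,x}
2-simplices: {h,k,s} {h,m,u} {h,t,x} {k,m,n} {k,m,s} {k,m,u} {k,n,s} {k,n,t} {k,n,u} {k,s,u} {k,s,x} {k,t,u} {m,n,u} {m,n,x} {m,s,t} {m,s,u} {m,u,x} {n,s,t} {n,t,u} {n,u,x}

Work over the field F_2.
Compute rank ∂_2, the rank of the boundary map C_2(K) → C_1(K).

rank∂_2=16

n_0=8 n_1=27 n_2=20  [Z2]
∂1: piv[hk,hm,hs,ht,hu,hx,kn] rk=7  ker:km,ks,kt,ku,kx,mn,ms,mt,mu,mx,ns,nt,nu,nx,st,su,sx,tu,tx,ux
∂2: piv[hks,hmu,htx,kmn,kms,kmu,kns,knt,knu,ksu,ksx,ktu,mnx,mst,mux,nst] rk=16  ker:mnu,msu,ntu,nux
rk∂_2=16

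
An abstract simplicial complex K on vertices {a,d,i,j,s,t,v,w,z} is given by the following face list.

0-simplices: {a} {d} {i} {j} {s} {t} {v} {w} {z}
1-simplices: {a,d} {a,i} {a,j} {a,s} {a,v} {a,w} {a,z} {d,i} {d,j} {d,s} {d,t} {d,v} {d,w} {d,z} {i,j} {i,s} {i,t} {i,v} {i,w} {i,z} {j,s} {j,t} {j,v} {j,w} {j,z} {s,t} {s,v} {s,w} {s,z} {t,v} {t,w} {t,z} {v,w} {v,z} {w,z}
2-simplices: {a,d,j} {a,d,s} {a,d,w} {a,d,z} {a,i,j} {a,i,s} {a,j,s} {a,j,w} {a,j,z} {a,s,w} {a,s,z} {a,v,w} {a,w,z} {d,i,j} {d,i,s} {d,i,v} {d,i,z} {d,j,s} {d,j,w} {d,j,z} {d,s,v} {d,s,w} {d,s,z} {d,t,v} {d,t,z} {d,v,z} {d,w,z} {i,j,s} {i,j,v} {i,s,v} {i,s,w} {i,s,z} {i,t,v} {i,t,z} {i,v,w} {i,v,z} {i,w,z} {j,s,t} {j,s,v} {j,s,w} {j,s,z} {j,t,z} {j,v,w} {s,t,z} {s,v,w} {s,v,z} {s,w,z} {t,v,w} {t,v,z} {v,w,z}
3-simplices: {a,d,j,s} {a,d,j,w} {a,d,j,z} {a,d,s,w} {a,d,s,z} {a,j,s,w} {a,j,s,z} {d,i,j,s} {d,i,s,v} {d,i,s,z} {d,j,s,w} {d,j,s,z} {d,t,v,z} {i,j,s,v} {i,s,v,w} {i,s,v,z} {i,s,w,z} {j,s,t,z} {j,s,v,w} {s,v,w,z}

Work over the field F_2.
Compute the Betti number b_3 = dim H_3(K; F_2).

b_3=2

n_0=9 n_1=35 n_2=50 n_3=20  [Z2]
∂1: piv[ad,ai,aj,as,av,aw,az,dt] rk=8  ker:di,dj,ds,dv,dw,dz,ij,is,it,iv,iw,iz,js,jt,jv,jw,jz,st,sv,sw,sz,tv,tw,tz,vw,vz,wz
∂2: piv[adj,ads,adw,adz,aij,ais,ajs,ajw,ajz,asw,asz,avw,awz,dij,div,diz,dsv,dtv,dtz,dvz,ijv,isw,itv,ivw,jst,jtz,tvw] rk=27  ker:dis,djs,djw,djz,dsw,dsz,dwz,ijs,isv,isz,itz,ivz,iwz,jsv,jsw,jsz,jvw,stz,svw,svz,swz,tvz,vwz
∂3: piv[adjs,adjw,adjz,adsw,adsz,ajsw,ajsz,dijs,disv,disz,dtvz,ijsv,isvw,isvz,iswz,jstz,jsvw,svwz] rk=18  ker:djsw,djsz
b_3=(20−18)−0=2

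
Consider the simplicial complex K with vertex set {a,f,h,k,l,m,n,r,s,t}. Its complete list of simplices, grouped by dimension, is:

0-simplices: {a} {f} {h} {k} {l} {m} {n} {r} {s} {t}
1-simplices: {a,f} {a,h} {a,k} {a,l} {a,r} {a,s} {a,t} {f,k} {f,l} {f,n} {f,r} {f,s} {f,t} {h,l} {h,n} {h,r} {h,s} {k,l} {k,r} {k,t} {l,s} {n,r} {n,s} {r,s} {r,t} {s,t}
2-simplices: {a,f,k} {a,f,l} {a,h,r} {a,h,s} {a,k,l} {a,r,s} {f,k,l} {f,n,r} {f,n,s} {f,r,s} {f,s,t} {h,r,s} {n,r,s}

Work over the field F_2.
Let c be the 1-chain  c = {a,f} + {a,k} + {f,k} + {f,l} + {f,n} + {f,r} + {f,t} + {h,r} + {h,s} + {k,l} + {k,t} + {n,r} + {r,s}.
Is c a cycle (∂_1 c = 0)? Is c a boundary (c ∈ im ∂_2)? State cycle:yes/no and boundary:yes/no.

n_0=10 n_1=26 n_2=13  [Z2]
∂1: piv[af,ah,ak,al,ar,as,at,fn] rk=8  ker:fk,fl,fr,fs,ft,hl,hn,hr,hs,kl,kr,kt,ls,nr,ns,rs,rt,st
∂2: piv[afk,afl,ahr,ahs,akl,ars,fnr,fns,frs,fst] rk=10  ker:fkl,hrs,nrs
∂1c = 0
c vs im∂2: residual ≠ 0 ⇒ not boundary

cycle:yes boundary:no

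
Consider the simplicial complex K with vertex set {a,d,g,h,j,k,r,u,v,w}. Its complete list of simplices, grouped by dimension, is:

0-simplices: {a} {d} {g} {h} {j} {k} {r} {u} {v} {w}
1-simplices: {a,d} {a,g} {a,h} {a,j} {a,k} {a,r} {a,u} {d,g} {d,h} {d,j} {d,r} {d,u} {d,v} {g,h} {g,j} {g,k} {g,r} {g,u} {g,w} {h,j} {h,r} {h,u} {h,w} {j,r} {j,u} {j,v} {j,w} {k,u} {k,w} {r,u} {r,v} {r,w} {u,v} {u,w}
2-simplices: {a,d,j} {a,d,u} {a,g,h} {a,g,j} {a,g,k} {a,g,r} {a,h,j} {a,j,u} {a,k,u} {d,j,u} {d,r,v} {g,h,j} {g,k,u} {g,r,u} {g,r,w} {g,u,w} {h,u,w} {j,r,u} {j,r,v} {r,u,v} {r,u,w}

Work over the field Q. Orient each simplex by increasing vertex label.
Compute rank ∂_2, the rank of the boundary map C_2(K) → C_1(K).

n_0=10 n_1=34 n_2=21  [Q]
∂1: piv[ad,ag,ah,aj,ak,ar,au,dv,gw] rk=9  ker:dg,dh,dj,dr,du,gh,gj,gk,gr,gu,hj,hr,hu,hw,jr,ju,jv,jw,ku,kw,ru,rv,rw,uv,uw
∂2: piv[adj,adu,agh,agj,agk,agr,ahj,aju,aku,drv,gku,gru,grw,guw,huw,jru,jrv,ruv] rk=18  ker:dju,ghj,ruw
rk∂_2=18

rank∂_2=18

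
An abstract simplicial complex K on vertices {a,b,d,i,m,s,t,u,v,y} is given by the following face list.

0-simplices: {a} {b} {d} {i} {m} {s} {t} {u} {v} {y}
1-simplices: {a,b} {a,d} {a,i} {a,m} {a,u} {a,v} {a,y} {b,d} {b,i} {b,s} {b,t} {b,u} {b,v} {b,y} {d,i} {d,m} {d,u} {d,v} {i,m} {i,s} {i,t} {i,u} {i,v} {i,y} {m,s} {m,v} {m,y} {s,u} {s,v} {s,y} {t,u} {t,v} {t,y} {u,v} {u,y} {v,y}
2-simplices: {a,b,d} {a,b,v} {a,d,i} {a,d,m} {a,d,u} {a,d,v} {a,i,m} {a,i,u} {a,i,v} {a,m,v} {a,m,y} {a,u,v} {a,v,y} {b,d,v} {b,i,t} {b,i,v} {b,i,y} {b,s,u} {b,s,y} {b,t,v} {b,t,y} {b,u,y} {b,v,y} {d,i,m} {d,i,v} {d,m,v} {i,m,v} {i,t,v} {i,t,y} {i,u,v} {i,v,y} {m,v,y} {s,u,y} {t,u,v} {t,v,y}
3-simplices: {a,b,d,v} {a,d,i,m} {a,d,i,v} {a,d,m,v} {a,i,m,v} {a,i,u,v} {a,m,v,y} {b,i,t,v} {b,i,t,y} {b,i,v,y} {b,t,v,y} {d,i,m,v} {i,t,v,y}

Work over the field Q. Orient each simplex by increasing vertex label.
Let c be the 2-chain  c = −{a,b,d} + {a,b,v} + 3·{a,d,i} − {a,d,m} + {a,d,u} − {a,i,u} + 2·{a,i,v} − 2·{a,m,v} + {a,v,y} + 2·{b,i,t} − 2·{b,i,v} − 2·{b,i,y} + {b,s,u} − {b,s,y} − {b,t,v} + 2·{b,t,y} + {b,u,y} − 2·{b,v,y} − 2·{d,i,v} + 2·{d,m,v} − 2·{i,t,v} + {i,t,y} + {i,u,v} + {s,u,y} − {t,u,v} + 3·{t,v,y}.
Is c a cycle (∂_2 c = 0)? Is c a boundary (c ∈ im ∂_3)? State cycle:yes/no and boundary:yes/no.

n_0=10 n_1=36 n_2=35 n_3=13  [Q]
∂1: piv[ab,ad,ai,am,au,av,ay,bs,bt] rk=9  ker:bd,bi,bu,bv,by,di,dm,du,dv,im,is,it,iu,iv,iy,ms,mv,my,su,sv,sy,tu,tv,ty,uv,uy,vy
∂2: piv[abd,abv,adi,adm,adu,adv,aim,aiu,aiv,amv,amy,auv,avy,bit,biv,biy,bsu,bsy,btv,bty,buy,bvy,tuv] rk=23  ker:bdv,dim,div,dmv,imv,itv,ity,iuv,ivy,mvy,suy,tvy
∂3: piv[abdv,adim,adiv,admv,aimv,aiuv,amvy,bitv,bity,bivy,btvy] rk=11  ker:dimv,itvy
∂2c = 4·{a,d} − 2·{a,i} − {a,m} − {a,y} − {b,d} − 2·{b,i} − {b,t} + 2·{b,v} + 2·{b,y} + {d,i} + {d,m} + {d,u} + {i,t} − {i,v} − 3·{i,y} + 2·{s,u} − 2·{s,y} − {t,u} + {t,v} + 2·{u,y} + 2·{v,y}

cycle:no boundary:no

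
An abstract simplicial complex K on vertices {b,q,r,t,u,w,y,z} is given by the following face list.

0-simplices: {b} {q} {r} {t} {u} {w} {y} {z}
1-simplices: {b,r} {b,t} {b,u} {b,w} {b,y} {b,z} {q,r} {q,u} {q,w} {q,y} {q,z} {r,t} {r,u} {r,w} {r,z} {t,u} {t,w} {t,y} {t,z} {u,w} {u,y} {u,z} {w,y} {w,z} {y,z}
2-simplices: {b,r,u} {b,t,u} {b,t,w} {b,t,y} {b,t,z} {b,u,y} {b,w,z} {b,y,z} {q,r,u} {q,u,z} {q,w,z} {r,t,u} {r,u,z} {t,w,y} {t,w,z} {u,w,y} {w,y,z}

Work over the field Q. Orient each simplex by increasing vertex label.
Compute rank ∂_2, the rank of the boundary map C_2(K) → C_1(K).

n_0=8 n_1=25 n_2=17  [Q]
∂1: piv[br,bt,bu,bw,by,bz,qr] rk=7  ker:qu,qw,qy,qz,rt,ru,rw,rz,tu,tw,ty,tz,uw,uy,uz,wy,wz,yz
∂2: piv[bru,btu,btw,bty,btz,buy,bwz,byz,qru,quz,qwz,rtu,ruz,twy,uwy] rk=15  ker:twz,wyz
rk∂_2=15

rank∂_2=15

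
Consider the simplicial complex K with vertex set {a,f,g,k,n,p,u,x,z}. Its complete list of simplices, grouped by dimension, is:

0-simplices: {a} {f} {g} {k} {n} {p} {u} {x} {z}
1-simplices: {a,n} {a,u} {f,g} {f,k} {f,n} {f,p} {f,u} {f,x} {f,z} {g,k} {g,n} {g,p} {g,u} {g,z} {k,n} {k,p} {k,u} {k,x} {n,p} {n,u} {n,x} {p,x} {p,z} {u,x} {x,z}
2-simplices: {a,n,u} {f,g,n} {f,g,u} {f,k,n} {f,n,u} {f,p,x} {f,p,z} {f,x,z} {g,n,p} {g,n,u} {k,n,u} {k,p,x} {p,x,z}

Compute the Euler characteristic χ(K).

χ(K)=-3

n_0=9 n_1=25 n_2=13
χ=+9−25+13=-3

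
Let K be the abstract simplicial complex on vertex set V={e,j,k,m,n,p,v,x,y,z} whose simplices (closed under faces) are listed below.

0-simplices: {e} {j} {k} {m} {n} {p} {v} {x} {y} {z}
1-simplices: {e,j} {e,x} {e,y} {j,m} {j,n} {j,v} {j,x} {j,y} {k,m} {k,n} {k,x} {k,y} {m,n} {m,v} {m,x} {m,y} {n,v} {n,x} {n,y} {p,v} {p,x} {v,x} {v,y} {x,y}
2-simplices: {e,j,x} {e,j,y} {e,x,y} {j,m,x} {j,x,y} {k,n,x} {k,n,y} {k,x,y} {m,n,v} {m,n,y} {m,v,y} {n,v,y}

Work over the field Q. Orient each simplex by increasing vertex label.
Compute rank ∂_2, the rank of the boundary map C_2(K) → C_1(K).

rank∂_2=10

n_0=10 n_1=24 n_2=12  [Q]
∂1: piv[ej,ex,ey,jm,jn,jv,km,pv] rk=8  ker:jx,jy,kn,kx,ky,mn,mv,mx,my,nv,nx,ny,px,vx,vy,xy
∂2: piv[ejx,ejy,exy,jmx,knx,kny,kxy,mnv,mny,mvy] rk=10  ker:jxy,nvy
rk∂_2=10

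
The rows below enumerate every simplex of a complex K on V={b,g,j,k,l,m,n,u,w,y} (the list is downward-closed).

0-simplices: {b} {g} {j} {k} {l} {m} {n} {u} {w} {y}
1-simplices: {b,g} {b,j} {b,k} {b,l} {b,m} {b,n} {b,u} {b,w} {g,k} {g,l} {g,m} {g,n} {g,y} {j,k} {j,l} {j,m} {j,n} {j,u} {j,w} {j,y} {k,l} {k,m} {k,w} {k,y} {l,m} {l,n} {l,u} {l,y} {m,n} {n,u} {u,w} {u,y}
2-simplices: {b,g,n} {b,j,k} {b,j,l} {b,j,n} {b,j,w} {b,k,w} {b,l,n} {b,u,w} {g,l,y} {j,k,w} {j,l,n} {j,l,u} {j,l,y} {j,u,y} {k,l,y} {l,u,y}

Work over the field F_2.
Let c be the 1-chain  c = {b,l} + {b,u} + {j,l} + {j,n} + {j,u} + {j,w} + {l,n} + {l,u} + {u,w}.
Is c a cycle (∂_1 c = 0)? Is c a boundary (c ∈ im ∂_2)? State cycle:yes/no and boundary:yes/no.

n_0=10 n_1=32 n_2=16  [Z2]
∂1: piv[bg,bj,bk,bl,bm,bn,bu,bw,gy] rk=9  ker:gk,gl,gm,gn,jk,jl,jm,jn,ju,jw,jy,kl,km,kw,ky,lm,ln,lu,ly,mn,nu,uw,uy
∂2: piv[bgn,bjk,bjl,bjn,bjw,bkw,bln,buw,gly,jlu,jly,juy,kly] rk=13  ker:jkw,jln,luy
∂1c = 0
c vs im∂2: reduces to 0 ⇒ boundary

cycle:yes boundary:yes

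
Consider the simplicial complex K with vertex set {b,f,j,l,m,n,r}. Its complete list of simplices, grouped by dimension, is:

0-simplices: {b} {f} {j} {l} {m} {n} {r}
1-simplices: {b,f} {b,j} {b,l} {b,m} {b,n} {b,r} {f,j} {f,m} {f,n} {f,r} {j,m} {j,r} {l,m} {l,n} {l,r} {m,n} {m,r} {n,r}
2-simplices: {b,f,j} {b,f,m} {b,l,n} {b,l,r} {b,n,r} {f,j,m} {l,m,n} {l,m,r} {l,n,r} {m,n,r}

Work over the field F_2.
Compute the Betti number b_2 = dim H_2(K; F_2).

b_2=2

n_0=7 n_1=18 n_2=10  [Z2]
∂1: piv[bf,bj,bl,bm,bn,br] rk=6  ker:fj,fm,fn,fr,jm,jr,lm,ln,lr,mn,mr,nr
∂2: piv[bfj,bfm,bln,blr,bnr,fjm,lmn,lmr] rk=8  ker:lnr,mnr
b_2=(10−8)−0=2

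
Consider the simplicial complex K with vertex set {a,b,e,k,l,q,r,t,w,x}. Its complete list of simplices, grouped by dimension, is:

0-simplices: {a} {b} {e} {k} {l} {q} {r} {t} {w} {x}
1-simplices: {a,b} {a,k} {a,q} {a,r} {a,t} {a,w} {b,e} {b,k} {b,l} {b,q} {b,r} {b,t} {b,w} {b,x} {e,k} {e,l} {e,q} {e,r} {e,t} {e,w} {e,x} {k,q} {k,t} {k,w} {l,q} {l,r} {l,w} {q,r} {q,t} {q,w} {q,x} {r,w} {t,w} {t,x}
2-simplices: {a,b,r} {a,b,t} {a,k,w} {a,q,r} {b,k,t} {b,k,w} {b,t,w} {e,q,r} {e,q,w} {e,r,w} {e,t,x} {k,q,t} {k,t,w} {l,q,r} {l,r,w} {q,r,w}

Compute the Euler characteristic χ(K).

n_0=10 n_1=34 n_2=16
χ=+10−34+16=-8

χ(K)=-8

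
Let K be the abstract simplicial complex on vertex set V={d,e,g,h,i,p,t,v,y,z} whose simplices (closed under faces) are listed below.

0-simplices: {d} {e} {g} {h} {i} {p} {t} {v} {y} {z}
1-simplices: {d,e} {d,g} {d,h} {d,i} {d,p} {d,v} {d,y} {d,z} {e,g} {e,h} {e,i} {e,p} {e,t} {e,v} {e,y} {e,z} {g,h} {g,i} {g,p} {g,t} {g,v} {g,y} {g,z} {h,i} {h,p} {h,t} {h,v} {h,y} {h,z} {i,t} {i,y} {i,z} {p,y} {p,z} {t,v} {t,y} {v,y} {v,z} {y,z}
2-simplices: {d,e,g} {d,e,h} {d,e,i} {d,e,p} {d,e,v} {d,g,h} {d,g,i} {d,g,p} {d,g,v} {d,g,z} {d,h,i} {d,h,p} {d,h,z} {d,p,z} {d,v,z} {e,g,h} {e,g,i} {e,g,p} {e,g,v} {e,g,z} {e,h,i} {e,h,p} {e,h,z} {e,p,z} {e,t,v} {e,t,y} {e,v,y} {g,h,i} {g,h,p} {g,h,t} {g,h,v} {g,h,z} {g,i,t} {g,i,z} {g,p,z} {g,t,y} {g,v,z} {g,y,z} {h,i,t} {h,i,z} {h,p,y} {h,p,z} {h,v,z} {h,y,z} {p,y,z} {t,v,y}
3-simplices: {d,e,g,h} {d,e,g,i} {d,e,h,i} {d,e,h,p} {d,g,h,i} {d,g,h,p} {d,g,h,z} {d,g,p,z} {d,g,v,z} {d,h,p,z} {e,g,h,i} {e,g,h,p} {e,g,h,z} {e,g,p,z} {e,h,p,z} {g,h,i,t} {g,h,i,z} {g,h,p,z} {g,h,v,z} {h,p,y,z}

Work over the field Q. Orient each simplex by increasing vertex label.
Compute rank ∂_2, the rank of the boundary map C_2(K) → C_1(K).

n_0=10 n_1=39 n_2=46 n_3=20  [Q]
∂1: piv[de,dg,dh,di,dp,dv,dy,dz,et] rk=9  ker:eg,eh,ei,ep,ev,ey,ez,gh,gi,gp,gt,gv,gy,gz,hi,hp,ht,hv,hy,hz,it,iy,iz,py,pz,tv,ty,vy,vz,yz
∂2: piv[deg,deh,dei,dep,dev,dgh,dgi,dgp,dgv,dgz,dhi,dhp,dhz,dpz,dvz,egz,etv,ety,evy,ght,ghv,git,giz,gty,gyz,hpy,hyz] rk=27  ker:egh,egi,egp,egv,ehi,ehp,ehz,epz,ghi,ghp,ghz,gpz,gvz,hit,hiz,hpz,hvz,pyz,tvy
∂3: piv[degh,degi,dehi,dehp,dghi,dghp,dghz,dgpz,dgvz,dhpz,eghp,eghz,egpz,ghit,ghiz,ghvz,hpyz] rk=17  ker:eghi,ehpz,ghpz
rk∂_2=27

rank∂_2=27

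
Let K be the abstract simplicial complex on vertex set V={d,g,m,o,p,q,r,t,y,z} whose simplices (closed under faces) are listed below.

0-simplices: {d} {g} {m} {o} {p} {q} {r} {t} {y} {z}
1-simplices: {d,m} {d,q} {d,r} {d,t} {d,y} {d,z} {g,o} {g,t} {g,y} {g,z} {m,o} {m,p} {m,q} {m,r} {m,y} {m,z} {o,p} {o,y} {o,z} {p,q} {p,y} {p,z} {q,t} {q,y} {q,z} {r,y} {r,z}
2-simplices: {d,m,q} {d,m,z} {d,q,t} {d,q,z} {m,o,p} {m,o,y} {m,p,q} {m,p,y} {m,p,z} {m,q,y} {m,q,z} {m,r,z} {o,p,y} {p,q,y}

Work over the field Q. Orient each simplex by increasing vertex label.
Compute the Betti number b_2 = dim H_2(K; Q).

n_0=10 n_1=27 n_2=14  [Q]
∂1: piv[dm,dq,dr,dt,dy,dz,go,gt,mp] rk=9  ker:gy,gz,mo,mq,mr,my,mz,op,oy,oz,pq,py,pz,qt,qy,qz,ry,rz
∂2: piv[dmq,dmz,dqt,dqz,mop,moy,mpq,mpy,mpz,mqy,mrz] rk=11  ker:mqz,opy,pqy
b_2=(14−11)−0=3

b_2=3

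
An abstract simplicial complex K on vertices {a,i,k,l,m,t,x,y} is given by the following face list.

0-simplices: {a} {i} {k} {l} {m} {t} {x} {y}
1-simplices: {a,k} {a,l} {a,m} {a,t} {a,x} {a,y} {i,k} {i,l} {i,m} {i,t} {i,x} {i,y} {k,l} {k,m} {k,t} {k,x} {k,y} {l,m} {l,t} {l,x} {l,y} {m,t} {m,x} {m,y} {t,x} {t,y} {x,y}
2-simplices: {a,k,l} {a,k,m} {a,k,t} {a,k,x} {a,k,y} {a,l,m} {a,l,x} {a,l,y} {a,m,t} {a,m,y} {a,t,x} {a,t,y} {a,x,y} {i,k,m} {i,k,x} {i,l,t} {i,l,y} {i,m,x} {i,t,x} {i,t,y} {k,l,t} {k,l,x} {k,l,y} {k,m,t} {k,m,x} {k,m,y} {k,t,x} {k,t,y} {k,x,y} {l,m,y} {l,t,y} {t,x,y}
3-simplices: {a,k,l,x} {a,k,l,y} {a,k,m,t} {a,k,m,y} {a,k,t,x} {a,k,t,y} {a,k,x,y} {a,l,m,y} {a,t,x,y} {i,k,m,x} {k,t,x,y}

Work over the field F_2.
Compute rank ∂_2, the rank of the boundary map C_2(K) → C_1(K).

n_0=8 n_1=27 n_2=32 n_3=11  [Z2]
∂1: piv[ak,al,am,at,ax,ay,ik] rk=7  ker:il,im,it,ix,iy,kl,km,kt,kx,ky,lm,lt,lx,ly,mt,mx,my,tx,ty,xy
∂2: piv[akl,akm,akt,akx,aky,alm,alx,aly,amt,amy,atx,aty,axy,ikm,ikx,ilt,ily,imx,itx,ity] rk=20  ker:klt,klx,kly,kmt,kmx,kmy,ktx,kty,kxy,lmy,lty,txy
∂3: piv[aklx,akly,akmt,akmy,aktx,akty,akxy,almy,atxy,ikmx] rk=10  ker:ktxy
rk∂_2=20

rank∂_2=20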